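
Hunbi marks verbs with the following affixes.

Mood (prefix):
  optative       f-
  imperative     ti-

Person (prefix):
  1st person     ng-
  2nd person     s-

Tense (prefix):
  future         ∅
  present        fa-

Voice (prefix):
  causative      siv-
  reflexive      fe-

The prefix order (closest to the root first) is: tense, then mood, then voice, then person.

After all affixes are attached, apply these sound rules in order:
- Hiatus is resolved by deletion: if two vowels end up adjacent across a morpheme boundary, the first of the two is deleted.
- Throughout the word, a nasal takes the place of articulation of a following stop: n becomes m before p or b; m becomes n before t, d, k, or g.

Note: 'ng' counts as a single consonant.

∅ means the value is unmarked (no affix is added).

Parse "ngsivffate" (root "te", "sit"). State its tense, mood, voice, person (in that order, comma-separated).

Segment: ng-siv-f-fa-te.
tense: fa- → present.
mood: f- → optative.
voice: siv- → causative.
person: ng- → 1st person.

present, optative, causative, 1st person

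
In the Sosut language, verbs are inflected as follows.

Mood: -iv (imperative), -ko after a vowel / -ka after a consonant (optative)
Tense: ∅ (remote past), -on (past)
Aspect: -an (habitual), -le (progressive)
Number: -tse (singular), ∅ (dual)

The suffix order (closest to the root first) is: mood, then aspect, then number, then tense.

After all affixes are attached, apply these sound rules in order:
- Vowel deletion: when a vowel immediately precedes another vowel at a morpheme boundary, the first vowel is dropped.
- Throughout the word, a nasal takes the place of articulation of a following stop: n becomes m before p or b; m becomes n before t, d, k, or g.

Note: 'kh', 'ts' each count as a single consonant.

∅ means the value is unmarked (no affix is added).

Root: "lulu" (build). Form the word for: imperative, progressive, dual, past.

lulivlon

Attach mood imperative -iv → luluiv.
Attach aspect progressive -le → luluivle.
number = dual: zero marking, form stays luluivle.
Attach tense past -on → luluivleon.
Apply vowel deletion: luluivleon → lulivlon.
Nasal assimilation: no change.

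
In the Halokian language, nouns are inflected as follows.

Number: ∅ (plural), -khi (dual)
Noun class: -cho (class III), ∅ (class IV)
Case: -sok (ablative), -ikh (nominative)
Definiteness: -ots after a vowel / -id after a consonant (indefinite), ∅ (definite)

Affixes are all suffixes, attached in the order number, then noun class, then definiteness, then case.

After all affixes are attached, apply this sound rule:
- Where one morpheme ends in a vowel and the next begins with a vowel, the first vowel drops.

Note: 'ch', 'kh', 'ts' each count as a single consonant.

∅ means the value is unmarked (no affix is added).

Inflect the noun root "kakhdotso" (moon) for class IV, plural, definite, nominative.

kakhdotsikh

number = plural: zero marking, form stays kakhdotso.
noun class = class IV: zero marking, form stays kakhdotso.
definiteness = definite: zero marking, form stays kakhdotso.
Attach case nominative -ikh → kakhdotsoikh.
Apply vowel deletion: kakhdotsoikh → kakhdotsikh.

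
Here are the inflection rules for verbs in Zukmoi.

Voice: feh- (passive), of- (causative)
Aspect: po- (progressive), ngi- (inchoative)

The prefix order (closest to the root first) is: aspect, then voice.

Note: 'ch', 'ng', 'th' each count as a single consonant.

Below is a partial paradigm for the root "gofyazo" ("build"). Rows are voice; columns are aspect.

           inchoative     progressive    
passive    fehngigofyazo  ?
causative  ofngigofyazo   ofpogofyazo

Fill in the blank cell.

fehpogofyazo

Attach aspect progressive po- → pogofyazo.
Attach voice passive feh- → fehpogofyazo.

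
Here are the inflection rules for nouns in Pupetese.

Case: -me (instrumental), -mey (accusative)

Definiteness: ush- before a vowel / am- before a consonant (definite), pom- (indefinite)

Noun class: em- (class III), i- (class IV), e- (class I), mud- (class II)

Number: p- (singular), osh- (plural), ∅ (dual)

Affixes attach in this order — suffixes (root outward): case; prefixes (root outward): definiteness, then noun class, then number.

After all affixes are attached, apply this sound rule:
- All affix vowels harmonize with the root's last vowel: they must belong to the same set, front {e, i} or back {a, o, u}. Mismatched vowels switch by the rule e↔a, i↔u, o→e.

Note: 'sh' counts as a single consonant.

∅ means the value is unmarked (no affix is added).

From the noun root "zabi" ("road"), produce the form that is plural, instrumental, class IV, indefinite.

eshipemzabime

Attach case instrumental -me → zabime.
Attach definiteness indefinite pom- → pomzabime.
Attach noun class class IV i- → ipomzabime.
Attach number plural osh- → oshipomzabime.
Apply vowel harmony: oshipomzabime → eshipemzabime.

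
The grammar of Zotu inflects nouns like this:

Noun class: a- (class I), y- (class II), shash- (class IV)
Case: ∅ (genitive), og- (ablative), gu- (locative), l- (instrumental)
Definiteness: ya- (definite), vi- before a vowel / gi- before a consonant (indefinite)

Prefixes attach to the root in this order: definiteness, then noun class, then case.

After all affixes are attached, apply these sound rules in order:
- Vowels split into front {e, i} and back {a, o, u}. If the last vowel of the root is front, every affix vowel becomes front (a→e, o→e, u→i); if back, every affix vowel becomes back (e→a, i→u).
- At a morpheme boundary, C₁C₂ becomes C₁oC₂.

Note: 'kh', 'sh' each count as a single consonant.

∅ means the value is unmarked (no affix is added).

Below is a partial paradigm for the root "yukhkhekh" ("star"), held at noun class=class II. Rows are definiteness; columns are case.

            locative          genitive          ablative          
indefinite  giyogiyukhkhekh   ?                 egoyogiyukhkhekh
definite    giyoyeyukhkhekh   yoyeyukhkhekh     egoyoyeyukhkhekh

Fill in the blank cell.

Attach definiteness indefinite gi- (before consonant 'y') → giyukhkhekh.
Attach noun class class II y- → ygiyukhkhekh.
case = genitive: zero marking, form stays ygiyukhkhekh.
Vowel harmony: no change.
Apply epenthesis: ygiyukhkhekh → yogiyukhkhekh.

yogiyukhkhekh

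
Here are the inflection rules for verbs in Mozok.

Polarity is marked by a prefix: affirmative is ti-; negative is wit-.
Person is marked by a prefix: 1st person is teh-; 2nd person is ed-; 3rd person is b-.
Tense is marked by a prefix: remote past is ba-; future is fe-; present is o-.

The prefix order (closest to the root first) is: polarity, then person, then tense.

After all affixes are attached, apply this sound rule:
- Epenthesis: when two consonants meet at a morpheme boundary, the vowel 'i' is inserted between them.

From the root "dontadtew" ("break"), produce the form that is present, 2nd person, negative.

oediwitidontadtew

Attach polarity negative wit- → witdontadtew.
Attach person 2nd person ed- → edwitdontadtew.
Attach tense present o- → oedwitdontadtew.
Apply epenthesis: oedwitdontadtew → oediwitidontadtew.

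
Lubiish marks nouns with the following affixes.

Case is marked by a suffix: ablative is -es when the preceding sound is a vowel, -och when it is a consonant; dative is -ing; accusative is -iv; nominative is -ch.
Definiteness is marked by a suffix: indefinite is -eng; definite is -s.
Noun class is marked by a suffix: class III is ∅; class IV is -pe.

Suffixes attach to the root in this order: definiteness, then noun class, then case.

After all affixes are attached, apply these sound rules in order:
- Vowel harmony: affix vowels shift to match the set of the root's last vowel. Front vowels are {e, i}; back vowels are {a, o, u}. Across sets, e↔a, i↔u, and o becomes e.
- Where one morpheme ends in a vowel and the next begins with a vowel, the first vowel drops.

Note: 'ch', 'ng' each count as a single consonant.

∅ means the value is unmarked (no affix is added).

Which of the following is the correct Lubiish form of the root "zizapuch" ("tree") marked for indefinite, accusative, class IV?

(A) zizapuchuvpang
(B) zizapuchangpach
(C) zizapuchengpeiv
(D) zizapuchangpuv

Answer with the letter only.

D

Attach definiteness indefinite -eng → zizapucheng.
Attach noun class class IV -pe → zizapuchengpe.
Attach case accusative -iv → zizapuchengpeiv.
Apply vowel harmony: zizapuchengpeiv → zizapuchangpauv.
Apply vowel deletion: zizapuchangpauv → zizapuchangpuv.
So the correct form is zizapuchangpuv, option (D).
(B) zizapuchangpach is wrong: it uses nominative instead of accusative for case.
(C) zizapuchengpeiv is wrong: it fails to apply the sound rule(s).
(A) zizapuchuvpang is wrong: it has the affixes in the wrong order.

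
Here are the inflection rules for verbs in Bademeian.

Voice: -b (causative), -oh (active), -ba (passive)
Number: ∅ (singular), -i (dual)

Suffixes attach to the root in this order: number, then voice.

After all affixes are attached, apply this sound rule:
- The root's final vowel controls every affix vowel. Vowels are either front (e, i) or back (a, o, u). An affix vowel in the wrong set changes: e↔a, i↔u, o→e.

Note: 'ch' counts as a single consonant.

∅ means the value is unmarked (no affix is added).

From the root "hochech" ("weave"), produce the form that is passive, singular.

hochechbe

number = singular: zero marking, form stays hochech.
Attach voice passive -ba → hochechba.
Apply vowel harmony: hochechba → hochechbe.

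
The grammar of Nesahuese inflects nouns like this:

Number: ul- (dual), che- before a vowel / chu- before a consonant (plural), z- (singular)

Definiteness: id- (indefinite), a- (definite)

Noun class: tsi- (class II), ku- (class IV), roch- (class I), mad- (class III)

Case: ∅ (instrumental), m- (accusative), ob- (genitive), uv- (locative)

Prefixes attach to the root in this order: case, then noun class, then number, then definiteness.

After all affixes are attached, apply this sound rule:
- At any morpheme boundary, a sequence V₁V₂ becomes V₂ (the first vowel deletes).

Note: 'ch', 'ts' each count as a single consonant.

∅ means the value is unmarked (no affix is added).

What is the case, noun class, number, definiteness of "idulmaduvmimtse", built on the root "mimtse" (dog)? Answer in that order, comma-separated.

Segment: id-ul-mad-uv-mimtse.
case: uv- → locative.
noun class: mad- → class III.
number: ul- → dual.
definiteness: id- → indefinite.

locative, class III, dual, indefinite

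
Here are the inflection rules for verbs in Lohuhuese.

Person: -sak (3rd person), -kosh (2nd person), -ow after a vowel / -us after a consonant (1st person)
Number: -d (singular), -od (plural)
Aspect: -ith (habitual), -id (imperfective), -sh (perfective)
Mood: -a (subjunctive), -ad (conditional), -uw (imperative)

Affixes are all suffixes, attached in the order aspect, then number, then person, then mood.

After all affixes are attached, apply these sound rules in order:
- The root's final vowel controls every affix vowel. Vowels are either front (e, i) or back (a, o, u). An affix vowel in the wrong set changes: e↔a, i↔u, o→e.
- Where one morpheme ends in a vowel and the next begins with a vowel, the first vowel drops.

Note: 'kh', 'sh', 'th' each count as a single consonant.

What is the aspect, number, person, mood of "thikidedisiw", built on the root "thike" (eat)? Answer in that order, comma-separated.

imperfective, plural, 1st person, imperative

Segment: thike-id-od-us-uw.
aspect: -id → imperfective.
number: -od → plural.
person: -ow/us → 1st person.
mood: -uw → imperative.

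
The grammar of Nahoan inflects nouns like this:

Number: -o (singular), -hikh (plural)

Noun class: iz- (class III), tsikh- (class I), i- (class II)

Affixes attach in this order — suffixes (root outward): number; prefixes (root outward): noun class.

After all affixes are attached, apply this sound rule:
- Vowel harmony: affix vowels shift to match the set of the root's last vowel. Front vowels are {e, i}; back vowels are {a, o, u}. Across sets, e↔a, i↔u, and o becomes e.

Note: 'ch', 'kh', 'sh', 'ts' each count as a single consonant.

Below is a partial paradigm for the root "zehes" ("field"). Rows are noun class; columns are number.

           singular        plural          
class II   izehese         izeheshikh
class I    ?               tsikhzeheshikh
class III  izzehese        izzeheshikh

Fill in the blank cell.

tsikhzehese

Attach noun class class I tsikh- → tsikhzehes.
Attach number singular -o → tsikhzeheso.
Apply vowel harmony: tsikhzeheso → tsikhzehese.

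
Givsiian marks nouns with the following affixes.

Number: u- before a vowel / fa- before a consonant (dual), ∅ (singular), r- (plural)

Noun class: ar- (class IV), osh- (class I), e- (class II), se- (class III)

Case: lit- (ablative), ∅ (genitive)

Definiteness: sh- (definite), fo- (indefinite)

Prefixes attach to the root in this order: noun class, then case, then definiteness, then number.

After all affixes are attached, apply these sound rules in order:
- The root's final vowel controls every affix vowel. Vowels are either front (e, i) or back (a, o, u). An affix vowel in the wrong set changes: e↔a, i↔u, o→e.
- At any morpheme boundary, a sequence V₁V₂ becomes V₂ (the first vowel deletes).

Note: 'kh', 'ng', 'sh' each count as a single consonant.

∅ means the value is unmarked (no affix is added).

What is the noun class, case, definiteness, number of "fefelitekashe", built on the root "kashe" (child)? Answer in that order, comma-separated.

Segment: fa-fo-lit-e-kashe.
noun class: e- → class II.
case: lit- → ablative.
definiteness: fo- → indefinite.
number: u/fa- → dual.

class II, ablative, indefinite, dual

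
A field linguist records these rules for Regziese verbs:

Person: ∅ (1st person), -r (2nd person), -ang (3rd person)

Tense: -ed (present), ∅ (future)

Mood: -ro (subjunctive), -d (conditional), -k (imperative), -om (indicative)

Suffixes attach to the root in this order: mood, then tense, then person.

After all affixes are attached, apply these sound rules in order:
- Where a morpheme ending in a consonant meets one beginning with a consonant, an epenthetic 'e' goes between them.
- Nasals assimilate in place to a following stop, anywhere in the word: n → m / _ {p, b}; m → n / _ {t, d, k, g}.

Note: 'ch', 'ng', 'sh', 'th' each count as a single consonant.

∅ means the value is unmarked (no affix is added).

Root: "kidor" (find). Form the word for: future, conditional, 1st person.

Attach mood conditional -d → kidord.
tense = future: zero marking, form stays kidord.
person = 1st person: zero marking, form stays kidord.
Apply epenthesis: kidord → kidored.
Nasal assimilation: no change.

kidored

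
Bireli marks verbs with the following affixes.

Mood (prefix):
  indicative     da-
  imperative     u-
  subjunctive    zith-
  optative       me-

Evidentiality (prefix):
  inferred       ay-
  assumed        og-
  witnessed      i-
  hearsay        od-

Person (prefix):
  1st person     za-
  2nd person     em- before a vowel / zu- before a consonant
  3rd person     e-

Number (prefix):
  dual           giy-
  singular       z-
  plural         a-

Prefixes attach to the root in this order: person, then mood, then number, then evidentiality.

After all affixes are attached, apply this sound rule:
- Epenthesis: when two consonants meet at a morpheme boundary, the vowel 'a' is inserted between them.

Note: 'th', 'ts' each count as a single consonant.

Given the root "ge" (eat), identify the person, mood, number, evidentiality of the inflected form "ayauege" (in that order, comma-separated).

3rd person, imperative, plural, inferred

Segment: ay-a-u-e-ge.
person: e- → 3rd person.
mood: u- → imperative.
number: a- → plural.
evidentiality: ay- → inferred.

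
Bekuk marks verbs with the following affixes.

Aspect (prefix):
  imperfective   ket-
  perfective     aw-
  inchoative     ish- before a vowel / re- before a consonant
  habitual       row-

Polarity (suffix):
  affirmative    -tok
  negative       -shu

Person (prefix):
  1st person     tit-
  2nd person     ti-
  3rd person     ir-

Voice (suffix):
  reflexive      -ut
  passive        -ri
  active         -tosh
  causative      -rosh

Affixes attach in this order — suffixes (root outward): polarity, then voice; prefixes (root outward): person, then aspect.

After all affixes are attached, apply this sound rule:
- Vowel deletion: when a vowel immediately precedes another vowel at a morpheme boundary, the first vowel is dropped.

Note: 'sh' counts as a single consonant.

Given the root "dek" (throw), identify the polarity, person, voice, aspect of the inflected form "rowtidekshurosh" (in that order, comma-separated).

negative, 2nd person, causative, habitual

Segment: row-ti-dek-shu-rosh.
polarity: -shu → negative.
person: ti- → 2nd person.
voice: -rosh → causative.
aspect: row- → habitual.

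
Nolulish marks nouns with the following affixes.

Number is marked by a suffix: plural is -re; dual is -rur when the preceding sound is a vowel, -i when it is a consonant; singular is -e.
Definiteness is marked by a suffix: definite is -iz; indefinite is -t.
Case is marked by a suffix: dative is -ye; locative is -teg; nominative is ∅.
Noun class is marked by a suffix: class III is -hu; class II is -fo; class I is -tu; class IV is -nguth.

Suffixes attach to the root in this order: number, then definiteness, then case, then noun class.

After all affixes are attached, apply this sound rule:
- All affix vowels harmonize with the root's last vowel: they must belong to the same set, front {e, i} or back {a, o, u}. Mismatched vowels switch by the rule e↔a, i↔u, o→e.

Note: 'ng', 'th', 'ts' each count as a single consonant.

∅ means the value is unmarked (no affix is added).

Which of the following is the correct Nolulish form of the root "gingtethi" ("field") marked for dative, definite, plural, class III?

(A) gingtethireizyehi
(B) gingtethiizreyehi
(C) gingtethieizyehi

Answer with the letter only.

Attach number plural -re → gingtethire.
Attach definiteness definite -iz → gingtethireiz.
Attach case dative -ye → gingtethireizye.
Attach noun class class III -hu → gingtethireizyehu.
Apply vowel harmony: gingtethireizyehu → gingtethireizyehi.
So the correct form is gingtethireizyehi, option (A).
(C) gingtethieizyehi is wrong: it uses singular instead of plural for number.
(B) gingtethiizreyehi is wrong: it has the affixes in the wrong order.

A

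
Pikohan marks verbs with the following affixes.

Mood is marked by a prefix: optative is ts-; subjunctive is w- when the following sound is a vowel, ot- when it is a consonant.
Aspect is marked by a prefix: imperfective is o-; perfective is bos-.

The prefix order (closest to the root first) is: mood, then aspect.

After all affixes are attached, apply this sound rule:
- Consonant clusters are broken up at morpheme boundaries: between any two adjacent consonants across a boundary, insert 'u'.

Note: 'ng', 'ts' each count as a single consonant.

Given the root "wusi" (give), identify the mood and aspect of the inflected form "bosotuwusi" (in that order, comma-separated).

Segment: bos-ot-wusi.
mood: w/ot- → subjunctive.
aspect: bos- → perfective.

subjunctive, perfective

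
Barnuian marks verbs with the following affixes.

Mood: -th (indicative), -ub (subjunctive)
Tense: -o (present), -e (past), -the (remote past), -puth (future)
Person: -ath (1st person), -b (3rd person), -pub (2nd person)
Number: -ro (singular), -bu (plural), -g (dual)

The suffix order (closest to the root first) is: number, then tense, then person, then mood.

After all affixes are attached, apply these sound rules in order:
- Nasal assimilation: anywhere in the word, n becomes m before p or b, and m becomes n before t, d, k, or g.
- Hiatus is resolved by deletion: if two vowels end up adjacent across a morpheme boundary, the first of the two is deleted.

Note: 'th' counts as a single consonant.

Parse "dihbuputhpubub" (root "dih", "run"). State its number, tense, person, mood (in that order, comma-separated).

Segment: dih-bu-puth-pub-ub.
number: -bu → plural.
tense: -puth → future.
person: -pub → 2nd person.
mood: -ub → subjunctive.

plural, future, 2nd person, subjunctive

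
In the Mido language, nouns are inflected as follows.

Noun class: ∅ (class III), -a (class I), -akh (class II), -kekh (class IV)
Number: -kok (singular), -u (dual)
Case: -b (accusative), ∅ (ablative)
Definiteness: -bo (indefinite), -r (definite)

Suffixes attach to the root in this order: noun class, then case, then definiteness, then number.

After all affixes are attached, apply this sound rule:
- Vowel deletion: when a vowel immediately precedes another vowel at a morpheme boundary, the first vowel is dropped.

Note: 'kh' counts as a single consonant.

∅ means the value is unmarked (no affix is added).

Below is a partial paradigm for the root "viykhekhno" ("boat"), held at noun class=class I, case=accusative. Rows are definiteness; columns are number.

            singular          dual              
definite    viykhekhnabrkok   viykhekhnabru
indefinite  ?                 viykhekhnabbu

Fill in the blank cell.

Attach noun class class I -a → viykhekhnoa.
Attach case accusative -b → viykhekhnoab.
Attach definiteness indefinite -bo → viykhekhnoabbo.
Attach number singular -kok → viykhekhnoabbokok.
Apply vowel deletion: viykhekhnoabbokok → viykhekhnabbokok.

viykhekhnabbokok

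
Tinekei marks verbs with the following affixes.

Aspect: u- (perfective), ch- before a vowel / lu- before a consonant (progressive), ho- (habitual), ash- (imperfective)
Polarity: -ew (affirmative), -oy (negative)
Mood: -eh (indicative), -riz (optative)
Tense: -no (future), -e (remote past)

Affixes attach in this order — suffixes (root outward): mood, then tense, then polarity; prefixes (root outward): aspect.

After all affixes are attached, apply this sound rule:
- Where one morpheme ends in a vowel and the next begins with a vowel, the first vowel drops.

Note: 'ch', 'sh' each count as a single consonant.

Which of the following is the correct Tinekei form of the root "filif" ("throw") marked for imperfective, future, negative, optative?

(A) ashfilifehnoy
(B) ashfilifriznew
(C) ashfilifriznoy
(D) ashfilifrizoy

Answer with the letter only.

C

Attach mood optative -riz → filifriz.
Attach tense future -no → filifrizno.
Attach aspect imperfective ash- → ashfilifrizno.
Attach polarity negative -oy → ashfilifriznooy.
Apply vowel deletion: ashfilifriznooy → ashfilifriznoy.
So the correct form is ashfilifriznoy, option (C).
(B) ashfilifriznew is wrong: it uses affirmative instead of negative for polarity.
(A) ashfilifehnoy is wrong: it uses indicative instead of optative for mood.
(D) ashfilifrizoy is wrong: it uses remote past instead of future for tense.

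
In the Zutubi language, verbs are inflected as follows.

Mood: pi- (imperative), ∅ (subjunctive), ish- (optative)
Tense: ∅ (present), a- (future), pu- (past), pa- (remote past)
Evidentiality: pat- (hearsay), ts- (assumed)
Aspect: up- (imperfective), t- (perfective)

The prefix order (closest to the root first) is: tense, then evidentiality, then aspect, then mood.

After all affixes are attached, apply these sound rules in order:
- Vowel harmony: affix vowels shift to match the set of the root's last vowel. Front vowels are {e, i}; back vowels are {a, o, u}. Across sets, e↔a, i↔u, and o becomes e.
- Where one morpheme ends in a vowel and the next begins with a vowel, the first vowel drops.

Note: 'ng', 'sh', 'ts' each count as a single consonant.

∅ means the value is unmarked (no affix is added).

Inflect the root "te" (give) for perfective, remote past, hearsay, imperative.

Attach tense remote past pa- → pate.
Attach evidentiality hearsay pat- → patpate.
Attach aspect perfective t- → tpatpate.
Attach mood imperative pi- → pitpatpate.
Apply vowel harmony: pitpatpate → pitpetpete.
Vowel deletion: no change.

pitpetpete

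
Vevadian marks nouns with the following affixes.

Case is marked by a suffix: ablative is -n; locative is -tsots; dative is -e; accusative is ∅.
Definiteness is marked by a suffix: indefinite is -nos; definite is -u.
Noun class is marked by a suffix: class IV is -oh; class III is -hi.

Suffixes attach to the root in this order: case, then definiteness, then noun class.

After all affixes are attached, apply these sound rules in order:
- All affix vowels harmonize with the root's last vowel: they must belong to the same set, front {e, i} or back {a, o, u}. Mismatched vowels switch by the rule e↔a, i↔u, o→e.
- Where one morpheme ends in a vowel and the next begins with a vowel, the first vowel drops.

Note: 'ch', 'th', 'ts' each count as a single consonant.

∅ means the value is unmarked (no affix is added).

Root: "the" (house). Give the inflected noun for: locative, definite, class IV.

Attach case locative -tsots → thetsots.
Attach definiteness definite -u → thetsotsu.
Attach noun class class IV -oh → thetsotsuoh.
Apply vowel harmony: thetsotsuoh → thetsetsieh.
Apply vowel deletion: thetsetsieh → thetsetseh.

thetsetseh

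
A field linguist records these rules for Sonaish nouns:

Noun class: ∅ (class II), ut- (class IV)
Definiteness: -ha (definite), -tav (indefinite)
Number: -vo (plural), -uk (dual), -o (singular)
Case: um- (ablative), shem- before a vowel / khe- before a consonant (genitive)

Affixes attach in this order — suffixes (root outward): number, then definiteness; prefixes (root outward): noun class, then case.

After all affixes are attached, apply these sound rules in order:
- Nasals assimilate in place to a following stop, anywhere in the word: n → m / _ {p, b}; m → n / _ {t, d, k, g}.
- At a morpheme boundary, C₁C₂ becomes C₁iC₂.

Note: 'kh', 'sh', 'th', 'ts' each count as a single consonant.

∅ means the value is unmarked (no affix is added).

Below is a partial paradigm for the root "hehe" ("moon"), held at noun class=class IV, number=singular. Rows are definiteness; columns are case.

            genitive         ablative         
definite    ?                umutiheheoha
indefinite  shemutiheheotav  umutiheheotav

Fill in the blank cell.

Attach noun class class IV ut- → uthehe.
Attach number singular -o → utheheo.
Attach definiteness definite -ha → utheheoha.
Attach case genitive shem- (before vowel 'u') → shemutheheoha.
Nasal assimilation: no change.
Apply epenthesis: shemutheheoha → shemutiheheoha.

shemutiheheoha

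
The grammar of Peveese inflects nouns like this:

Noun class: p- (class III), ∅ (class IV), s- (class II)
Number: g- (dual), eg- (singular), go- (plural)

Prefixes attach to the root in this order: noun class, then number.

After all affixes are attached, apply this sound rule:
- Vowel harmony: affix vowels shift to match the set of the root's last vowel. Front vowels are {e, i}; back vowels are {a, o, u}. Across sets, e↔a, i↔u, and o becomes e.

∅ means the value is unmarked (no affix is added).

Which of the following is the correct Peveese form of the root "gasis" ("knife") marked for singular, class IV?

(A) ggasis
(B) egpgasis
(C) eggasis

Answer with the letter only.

C

noun class = class IV: zero marking, form stays gasis.
Attach number singular eg- → eggasis.
Vowel harmony: no change.
So the correct form is eggasis, option (C).
(B) egpgasis is wrong: it uses class III instead of class IV for noun class.
(A) ggasis is wrong: it uses dual instead of singular for number.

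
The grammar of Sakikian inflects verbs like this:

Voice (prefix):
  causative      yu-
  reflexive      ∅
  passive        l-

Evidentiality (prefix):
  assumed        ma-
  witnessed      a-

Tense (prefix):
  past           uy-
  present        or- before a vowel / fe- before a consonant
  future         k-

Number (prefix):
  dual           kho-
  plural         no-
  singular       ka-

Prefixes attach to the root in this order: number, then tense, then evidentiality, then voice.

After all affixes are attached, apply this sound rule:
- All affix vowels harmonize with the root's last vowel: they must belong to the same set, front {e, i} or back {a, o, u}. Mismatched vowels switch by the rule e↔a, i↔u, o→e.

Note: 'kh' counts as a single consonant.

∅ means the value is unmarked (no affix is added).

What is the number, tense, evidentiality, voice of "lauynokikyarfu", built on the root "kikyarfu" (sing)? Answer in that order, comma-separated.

Segment: l-a-uy-no-kikyarfu.
number: no- → plural.
tense: uy- → past.
evidentiality: a- → witnessed.
voice: l- → passive.

plural, past, witnessed, passive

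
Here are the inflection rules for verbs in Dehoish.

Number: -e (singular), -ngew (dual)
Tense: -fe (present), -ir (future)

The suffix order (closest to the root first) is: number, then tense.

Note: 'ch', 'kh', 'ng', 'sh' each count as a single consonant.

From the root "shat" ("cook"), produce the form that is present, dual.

shatngewfe

Attach number dual -ngew → shatngew.
Attach tense present -fe → shatngewfe.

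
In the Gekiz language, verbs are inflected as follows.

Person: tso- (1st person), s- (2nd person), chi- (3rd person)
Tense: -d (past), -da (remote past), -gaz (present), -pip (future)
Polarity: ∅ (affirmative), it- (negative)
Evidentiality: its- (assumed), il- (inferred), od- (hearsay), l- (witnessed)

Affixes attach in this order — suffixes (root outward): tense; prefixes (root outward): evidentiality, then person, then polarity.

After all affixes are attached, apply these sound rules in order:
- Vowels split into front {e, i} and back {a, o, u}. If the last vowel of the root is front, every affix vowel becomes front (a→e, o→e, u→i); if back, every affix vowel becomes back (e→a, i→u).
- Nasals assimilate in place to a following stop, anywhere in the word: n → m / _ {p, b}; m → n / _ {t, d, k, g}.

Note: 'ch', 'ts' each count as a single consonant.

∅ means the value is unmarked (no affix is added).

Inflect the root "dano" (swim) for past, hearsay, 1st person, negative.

Attach tense past -d → danod.
Attach evidentiality hearsay od- → oddanod.
Attach person 1st person tso- → tsooddanod.
Attach polarity negative it- → ittsooddanod.
Apply vowel harmony: ittsooddanod → uttsooddanod.
Nasal assimilation: no change.

uttsooddanod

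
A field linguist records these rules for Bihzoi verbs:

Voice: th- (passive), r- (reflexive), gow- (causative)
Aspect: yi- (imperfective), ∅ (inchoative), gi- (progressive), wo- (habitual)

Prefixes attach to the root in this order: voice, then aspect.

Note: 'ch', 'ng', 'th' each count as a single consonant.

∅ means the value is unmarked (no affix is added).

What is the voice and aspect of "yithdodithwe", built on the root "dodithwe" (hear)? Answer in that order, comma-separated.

passive, imperfective

Segment: yi-th-dodithwe.
voice: th- → passive.
aspect: yi- → imperfective.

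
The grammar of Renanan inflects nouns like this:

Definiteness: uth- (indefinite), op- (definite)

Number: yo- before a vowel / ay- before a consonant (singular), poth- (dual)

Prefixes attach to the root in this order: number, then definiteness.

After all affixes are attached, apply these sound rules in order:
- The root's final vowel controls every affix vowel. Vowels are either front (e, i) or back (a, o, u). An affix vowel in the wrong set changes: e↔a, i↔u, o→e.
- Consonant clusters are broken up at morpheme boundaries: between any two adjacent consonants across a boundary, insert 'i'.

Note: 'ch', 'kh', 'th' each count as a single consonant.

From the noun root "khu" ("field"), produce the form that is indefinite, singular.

Attach number singular ay- (before consonant 'kh') → aykhu.
Attach definiteness indefinite uth- → uthaykhu.
Vowel harmony: no change.
Apply epenthesis: uthaykhu → uthayikhu.

uthayikhu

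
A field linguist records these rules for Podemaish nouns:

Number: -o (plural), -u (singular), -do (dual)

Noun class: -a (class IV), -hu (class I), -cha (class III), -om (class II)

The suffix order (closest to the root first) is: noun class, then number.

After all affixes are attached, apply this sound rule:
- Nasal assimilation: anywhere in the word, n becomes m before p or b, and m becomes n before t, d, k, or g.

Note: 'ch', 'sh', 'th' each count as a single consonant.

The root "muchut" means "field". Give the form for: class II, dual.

Attach noun class class II -om → muchutom.
Attach number dual -do → muchutomdo.
Apply nasal assimilation: muchutomdo → muchutondo.

muchutondo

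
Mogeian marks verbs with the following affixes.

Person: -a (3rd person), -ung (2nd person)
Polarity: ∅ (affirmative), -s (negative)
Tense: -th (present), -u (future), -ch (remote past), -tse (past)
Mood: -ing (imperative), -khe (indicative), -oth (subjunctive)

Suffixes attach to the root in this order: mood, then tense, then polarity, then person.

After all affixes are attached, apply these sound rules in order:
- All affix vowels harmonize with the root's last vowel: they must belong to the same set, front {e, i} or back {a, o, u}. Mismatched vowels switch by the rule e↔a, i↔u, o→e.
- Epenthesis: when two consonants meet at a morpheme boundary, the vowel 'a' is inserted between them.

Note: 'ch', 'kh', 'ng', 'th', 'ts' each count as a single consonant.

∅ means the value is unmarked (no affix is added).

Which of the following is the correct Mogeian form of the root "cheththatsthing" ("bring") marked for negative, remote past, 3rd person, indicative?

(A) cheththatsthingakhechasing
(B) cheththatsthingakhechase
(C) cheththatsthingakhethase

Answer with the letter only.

B

Attach mood indicative -khe → cheththatsthingkhe.
Attach tense remote past -ch → cheththatsthingkhech.
Attach polarity negative -s → cheththatsthingkhechs.
Attach person 3rd person -a → cheththatsthingkhechsa.
Apply vowel harmony: cheththatsthingkhechsa → cheththatsthingkhechse.
Apply epenthesis: cheththatsthingkhechse → cheththatsthingakhechase.
So the correct form is cheththatsthingakhechase, option (B).
(C) cheththatsthingakhethase is wrong: it uses present instead of remote past for tense.
(A) cheththatsthingakhechasing is wrong: it uses 2nd person instead of 3rd person for person.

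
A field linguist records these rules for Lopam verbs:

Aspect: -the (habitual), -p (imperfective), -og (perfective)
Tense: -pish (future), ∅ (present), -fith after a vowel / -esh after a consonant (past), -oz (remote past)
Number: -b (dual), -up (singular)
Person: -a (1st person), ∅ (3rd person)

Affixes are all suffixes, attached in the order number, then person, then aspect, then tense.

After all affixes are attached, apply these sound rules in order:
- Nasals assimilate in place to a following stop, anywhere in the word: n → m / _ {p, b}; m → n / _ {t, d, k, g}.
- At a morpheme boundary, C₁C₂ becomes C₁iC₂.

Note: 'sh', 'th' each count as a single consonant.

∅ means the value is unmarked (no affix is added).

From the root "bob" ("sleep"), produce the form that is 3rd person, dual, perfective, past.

Attach number dual -b → bobb.
person = 3rd person: zero marking, form stays bobb.
Attach aspect perfective -og → bobbog.
Attach tense past -esh (after consonant 'g') → bobbogesh.
Nasal assimilation: no change.
Apply epenthesis: bobbogesh → bobibogesh.

bobibogesh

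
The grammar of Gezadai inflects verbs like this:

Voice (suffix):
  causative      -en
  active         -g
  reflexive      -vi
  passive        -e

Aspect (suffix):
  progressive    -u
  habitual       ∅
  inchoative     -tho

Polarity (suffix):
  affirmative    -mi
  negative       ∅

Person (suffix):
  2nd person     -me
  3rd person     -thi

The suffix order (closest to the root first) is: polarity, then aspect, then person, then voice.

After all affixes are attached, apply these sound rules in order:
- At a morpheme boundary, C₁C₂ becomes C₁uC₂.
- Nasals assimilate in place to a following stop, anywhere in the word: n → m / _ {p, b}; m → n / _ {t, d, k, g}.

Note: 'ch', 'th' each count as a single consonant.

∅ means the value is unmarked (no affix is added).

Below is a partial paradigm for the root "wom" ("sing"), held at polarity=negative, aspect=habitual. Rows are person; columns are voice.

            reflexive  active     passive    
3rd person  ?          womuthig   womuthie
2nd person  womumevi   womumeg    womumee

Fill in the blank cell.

womuthivi

polarity = negative: zero marking, form stays wom.
aspect = habitual: zero marking, form stays wom.
Attach person 3rd person -thi → womthi.
Attach voice reflexive -vi → womthivi.
Apply epenthesis: womthivi → womuthivi.
Nasal assimilation: no change.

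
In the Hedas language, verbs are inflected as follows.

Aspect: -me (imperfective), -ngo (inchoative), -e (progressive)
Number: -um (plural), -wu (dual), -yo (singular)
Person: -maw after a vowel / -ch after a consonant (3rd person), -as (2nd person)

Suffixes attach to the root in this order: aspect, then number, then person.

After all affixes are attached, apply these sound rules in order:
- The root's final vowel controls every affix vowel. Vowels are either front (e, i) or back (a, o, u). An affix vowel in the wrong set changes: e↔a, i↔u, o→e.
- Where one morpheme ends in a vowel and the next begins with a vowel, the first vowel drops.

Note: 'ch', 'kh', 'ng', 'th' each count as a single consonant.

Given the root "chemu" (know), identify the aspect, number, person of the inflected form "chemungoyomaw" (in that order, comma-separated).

Segment: chemu-ngo-yo-maw.
aspect: -ngo → inchoative.
number: -yo → singular.
person: -maw/ch → 3rd person.

inchoative, singular, 3rd person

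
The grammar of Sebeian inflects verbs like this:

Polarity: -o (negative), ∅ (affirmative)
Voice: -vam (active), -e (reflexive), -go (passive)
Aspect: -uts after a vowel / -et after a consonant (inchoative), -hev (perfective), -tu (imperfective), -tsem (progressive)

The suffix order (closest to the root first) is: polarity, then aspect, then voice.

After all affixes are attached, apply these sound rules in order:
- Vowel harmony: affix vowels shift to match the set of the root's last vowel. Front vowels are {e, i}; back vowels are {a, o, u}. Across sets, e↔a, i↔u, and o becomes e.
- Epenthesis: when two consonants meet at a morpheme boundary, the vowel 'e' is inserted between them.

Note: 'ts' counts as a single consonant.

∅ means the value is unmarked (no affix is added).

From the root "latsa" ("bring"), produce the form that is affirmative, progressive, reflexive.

latsatsama

polarity = affirmative: zero marking, form stays latsa.
Attach aspect progressive -tsem → latsatsem.
Attach voice reflexive -e → latsatseme.
Apply vowel harmony: latsatseme → latsatsama.
Epenthesis: no change.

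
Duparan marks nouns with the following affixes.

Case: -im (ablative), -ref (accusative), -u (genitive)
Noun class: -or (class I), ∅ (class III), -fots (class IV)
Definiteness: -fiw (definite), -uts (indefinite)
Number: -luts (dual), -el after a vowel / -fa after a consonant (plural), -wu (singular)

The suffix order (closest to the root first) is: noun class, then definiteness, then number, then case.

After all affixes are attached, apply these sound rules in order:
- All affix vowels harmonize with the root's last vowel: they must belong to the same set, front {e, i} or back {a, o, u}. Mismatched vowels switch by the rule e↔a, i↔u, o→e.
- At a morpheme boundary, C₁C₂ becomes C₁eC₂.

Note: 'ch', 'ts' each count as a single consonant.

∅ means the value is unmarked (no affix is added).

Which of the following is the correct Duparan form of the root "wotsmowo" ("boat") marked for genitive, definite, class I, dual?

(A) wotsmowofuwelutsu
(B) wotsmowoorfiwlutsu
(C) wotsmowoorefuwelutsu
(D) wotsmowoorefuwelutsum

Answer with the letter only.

Attach noun class class I -or → wotsmowoor.
Attach definiteness definite -fiw → wotsmowoorfiw.
Attach number dual -luts → wotsmowoorfiwluts.
Attach case genitive -u → wotsmowoorfiwlutsu.
Apply vowel harmony: wotsmowoorfiwlutsu → wotsmowoorfuwlutsu.
Apply epenthesis: wotsmowoorfuwlutsu → wotsmowoorefuwelutsu.
So the correct form is wotsmowoorefuwelutsu, option (C).
(A) wotsmowofuwelutsu is wrong: it uses class III instead of class I for noun class.
(B) wotsmowoorfiwlutsu is wrong: it fails to apply the sound rule(s).
(D) wotsmowoorefuwelutsum is wrong: it uses ablative instead of genitive for case.

C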